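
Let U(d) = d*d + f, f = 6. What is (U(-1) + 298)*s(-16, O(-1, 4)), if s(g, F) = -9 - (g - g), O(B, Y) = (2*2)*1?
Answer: -2745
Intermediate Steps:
O(B, Y) = 4 (O(B, Y) = 4*1 = 4)
s(g, F) = -9 (s(g, F) = -9 - 1*0 = -9 + 0 = -9)
U(d) = 6 + d² (U(d) = d*d + 6 = d² + 6 = 6 + d²)
(U(-1) + 298)*s(-16, O(-1, 4)) = ((6 + (-1)²) + 298)*(-9) = ((6 + 1) + 298)*(-9) = (7 + 298)*(-9) = 305*(-9) = -2745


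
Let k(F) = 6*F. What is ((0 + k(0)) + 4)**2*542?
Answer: 8672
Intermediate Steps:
((0 + k(0)) + 4)**2*542 = ((0 + 6*0) + 4)**2*542 = ((0 + 0) + 4)**2*542 = (0 + 4)**2*542 = 4**2*542 = 16*542 = 8672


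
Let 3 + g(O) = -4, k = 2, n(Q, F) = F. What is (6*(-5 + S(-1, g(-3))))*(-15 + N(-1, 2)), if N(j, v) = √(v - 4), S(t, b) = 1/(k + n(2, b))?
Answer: 468 - 156*I*√2/5 ≈ 468.0 - 44.123*I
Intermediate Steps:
g(O) = -7 (g(O) = -3 - 4 = -7)
S(t, b) = 1/(2 + b)
N(j, v) = √(-4 + v)
(6*(-5 + S(-1, g(-3))))*(-15 + N(-1, 2)) = (6*(-5 + 1/(2 - 7)))*(-15 + √(-4 + 2)) = (6*(-5 + 1/(-5)))*(-15 + √(-2)) = (6*(-5 - ⅕))*(-15 + I*√2) = (6*(-26/5))*(-15 + I*√2) = -156*(-15 + I*√2)/5 = 468 - 156*I*√2/5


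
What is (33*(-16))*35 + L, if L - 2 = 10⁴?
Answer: -8478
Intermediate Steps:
L = 10002 (L = 2 + 10⁴ = 2 + 10000 = 10002)
(33*(-16))*35 + L = (33*(-16))*35 + 10002 = -528*35 + 10002 = -18480 + 10002 = -8478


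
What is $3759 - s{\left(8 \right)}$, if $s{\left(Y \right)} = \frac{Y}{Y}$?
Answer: $3758$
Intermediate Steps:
$s{\left(Y \right)} = 1$
$3759 - s{\left(8 \right)} = 3759 - 1 = 3758$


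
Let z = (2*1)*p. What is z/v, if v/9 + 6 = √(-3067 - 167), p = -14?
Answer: 28/4905 + 98*I*√66/14715 ≈ 0.0057085 + 0.054105*I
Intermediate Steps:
v = -54 + 63*I*√66 (v = -54 + 9*√(-3067 - 167) = -54 + 9*√(-3234) = -54 + 9*(7*I*√66) = -54 + 63*I*√66 ≈ -54.0 + 511.81*I)
z = -28 (z = (2*1)*(-14) = 2*(-14) = -28)
z/v = -28/(-54 + 63*I*√66)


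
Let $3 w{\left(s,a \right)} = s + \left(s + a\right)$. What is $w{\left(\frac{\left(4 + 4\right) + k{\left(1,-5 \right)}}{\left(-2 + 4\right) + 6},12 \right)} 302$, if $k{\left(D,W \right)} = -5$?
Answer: $\frac{2567}{2} \approx 1283.5$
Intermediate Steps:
$w{\left(s,a \right)} = \frac{a}{3} + \frac{2 s}{3}$ ($w{\left(s,a \right)} = \frac{s + \left(s + a\right)}{3} = \frac{s + \left(a + s\right)}{3} = \frac{a + 2 s}{3} = \frac{a}{3} + \frac{2 s}{3}$)
$w{\left(\frac{\left(4 + 4\right) + k{\left(1,-5 \right)}}{\left(-2 + 4\right) + 6},12 \right)} 302 = \left(\frac{1}{3} \cdot 12 + \frac{2 \frac{\left(4 + 4\right) - 5}{\left(-2 + 4\right) + 6}}{3}\right) 302 = \left(4 + \frac{2 \frac{8 - 5}{2 + 6}}{3}\right) 302 = \left(4 + \frac{2 \cdot \frac{3}{8}}{3}\right) 302 = \left(4 + \frac{2 \cdot 3 \cdot \frac{1}{8}}{3}\right) 302 = \left(4 + \frac{2}{3} \cdot \frac{3}{8}\right) 302 = \left(4 + \frac{1}{4}\right) 302 = \frac{17}{4} \cdot 302 = \frac{2567}{2}$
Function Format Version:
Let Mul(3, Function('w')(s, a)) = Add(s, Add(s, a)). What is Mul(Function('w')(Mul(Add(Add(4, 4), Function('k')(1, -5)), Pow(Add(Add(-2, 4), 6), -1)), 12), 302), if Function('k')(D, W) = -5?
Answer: Rational(2567, 2) ≈ 1283.5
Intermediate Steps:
Function('w')(s, a) = Add(Mul(Rational(1, 3), a), Mul(Rational(2, 3), s)) (Function('w')(s, a) = Mul(Rational(1, 3), Add(s, Add(s, a))) = Mul(Rational(1, 3), Add(s, Add(a, s))) = Mul(Rational(1, 3), Add(a, Mul(2, s))) = Add(Mul(Rational(1, 3), a), Mul(Rational(2, 3), s)))
Mul(Function('w')(Mul(Add(Add(4, 4), Function('k')(1, -5)), Pow(Add(Add(-2, 4), 6), -1)), 12), 302) = Mul(Add(Mul(Rational(1, 3), 12), Mul(Rational(2, 3), Mul(Add(Add(4, 4), -5), Pow(Add(Add(-2, 4), 6), -1)))), 302) = Mul(Add(4, Mul(Rational(2, 3), Mul(Add(8, -5), Pow(Add(2, 6), -1)))), 302) = Mul(Add(4, Mul(Rational(2, 3), Mul(3, Pow(8, -1)))), 302) = Mul(Add(4, Mul(Rational(2, 3), Mul(3, Rational(1, 8)))), 302) = Mul(Add(4, Mul(Rational(2, 3), Rational(3, 8))), 302) = Mul(Add(4, Rational(1, 4)), 302) = Mul(Rational(17, 4), 302) = Rational(2567, 2)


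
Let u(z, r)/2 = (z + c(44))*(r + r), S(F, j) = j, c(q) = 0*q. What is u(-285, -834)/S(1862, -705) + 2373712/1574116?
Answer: -24915551020/18495863 ≈ -1347.1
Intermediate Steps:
c(q) = 0
u(z, r) = 4*r*z (u(z, r) = 2*((z + 0)*(r + r)) = 2*(z*(2*r)) = 2*(2*r*z) = 4*r*z)
u(-285, -834)/S(1862, -705) + 2373712/1574116 = (4*(-834)*(-285))/(-705) + 2373712/1574116 = 950760*(-1/705) + 2373712*(1/1574116) = -63384/47 + 593428/393529 = -24915551020/18495863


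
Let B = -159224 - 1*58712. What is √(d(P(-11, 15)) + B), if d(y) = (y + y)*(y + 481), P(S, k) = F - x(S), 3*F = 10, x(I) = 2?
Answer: 2*I*√487462/3 ≈ 465.46*I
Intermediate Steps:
B = -217936 (B = -159224 - 58712 = -217936)
F = 10/3 (F = (⅓)*10 = 10/3 ≈ 3.3333)
P(S, k) = 4/3 (P(S, k) = 10/3 - 1*2 = 10/3 - 2 = 4/3)
d(y) = 2*y*(481 + y) (d(y) = (2*y)*(481 + y) = 2*y*(481 + y))
√(d(P(-11, 15)) + B) = √(2*(4/3)*(481 + 4/3) - 217936) = √(2*(4/3)*(1447/3) - 217936) = √(11576/9 - 217936) = √(-1949848/9) = 2*I*√487462/3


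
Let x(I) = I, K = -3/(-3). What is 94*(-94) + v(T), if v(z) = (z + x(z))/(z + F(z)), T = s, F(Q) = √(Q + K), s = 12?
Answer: -1157228/131 - 24*√13/131 ≈ -8834.5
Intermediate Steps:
K = 1 (K = -3*(-⅓) = 1)
F(Q) = √(1 + Q) (F(Q) = √(Q + 1) = √(1 + Q))
T = 12
v(z) = 2*z/(z + √(1 + z)) (v(z) = (z + z)/(z + √(1 + z)) = (2*z)/(z + √(1 + z)) = 2*z/(z + √(1 + z)))
94*(-94) + v(T) = 94*(-94) + 2*12/(12 + √(1 + 12)) = -8836 + 2*12/(12 + √13) = -8836 + 24/(12 + √13)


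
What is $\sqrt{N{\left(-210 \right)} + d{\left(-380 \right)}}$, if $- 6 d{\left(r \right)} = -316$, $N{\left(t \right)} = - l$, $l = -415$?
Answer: $\frac{\sqrt{4209}}{3} \approx 21.626$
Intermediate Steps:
$N{\left(t \right)} = 415$ ($N{\left(t \right)} = \left(-1\right) \left(-415\right) = 415$)
$d{\left(r \right)} = \frac{158}{3}$ ($d{\left(r \right)} = \left(- \frac{1}{6}\right) \left(-316\right) = \frac{158}{3}$)
$\sqrt{N{\left(-210 \right)} + d{\left(-380 \right)}} = \sqrt{415 + \frac{158}{3}} = \sqrt{\frac{1403}{3}} = \frac{\sqrt{4209}}{3}$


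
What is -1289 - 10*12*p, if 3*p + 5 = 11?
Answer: -1529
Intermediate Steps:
p = 2 (p = -5/3 + (1/3)*11 = -5/3 + 11/3 = 2)
-1289 - 10*12*p = -1289 - 10*12*2 = -1289 - 120*2 = -1289 - 1*240 = -1289 - 240 = -1529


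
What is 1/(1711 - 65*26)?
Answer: 1/21 ≈ 0.047619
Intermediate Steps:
1/(1711 - 65*26) = 1/(1711 - 1690) = 1/21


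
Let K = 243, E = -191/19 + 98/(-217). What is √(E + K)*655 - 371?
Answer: -371 + 1310*√20164415/589 ≈ 9616.3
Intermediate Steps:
E = -6187/589 (E = -191*1/19 + 98*(-1/217) = -191/19 - 14/31 = -6187/589 ≈ -10.504)
√(E + K)*655 - 371 = √(-6187/589 + 243)*655 - 371 = √(136940/589)*655 - 371 = (2*√20164415/589)*655 - 371 = 1310*√20164415/589 - 371 = -371 + 1310*√20164415/589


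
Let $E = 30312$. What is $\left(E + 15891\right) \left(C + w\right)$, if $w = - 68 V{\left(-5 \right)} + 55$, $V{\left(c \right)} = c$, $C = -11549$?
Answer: $-515348262$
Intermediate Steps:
$w = 395$ ($w = \left(-68\right) \left(-5\right) + 55 = 340 + 55 = 395$)
$\left(E + 15891\right) \left(C + w\right) = \left(30312 + 15891\right) \left(-11549 + 395\right) = 46203 \left(-11154\right) = -515348262$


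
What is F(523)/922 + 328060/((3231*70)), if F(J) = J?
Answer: 42075823/20852874 ≈ 2.0177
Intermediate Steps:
F(523)/922 + 328060/((3231*70)) = 523/922 + 328060/((3231*70)) = 523*(1/922) + 328060/226170 = 523/922 + 328060*(1/226170) = 523/922 + 32806/22617 = 42075823/20852874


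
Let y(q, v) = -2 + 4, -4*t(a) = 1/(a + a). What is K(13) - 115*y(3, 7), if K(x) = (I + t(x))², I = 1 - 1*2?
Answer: -2476655/10816 ≈ -228.98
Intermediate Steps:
I = -1 (I = 1 - 2 = -1)
t(a) = -1/(8*a) (t(a) = -1/(4*(a + a)) = -1/(2*a)/4 = -1/(8*a))
K(x) = (-1 - 1/(8*x))²
y(q, v) = 2
K(13) - 115*y(3, 7) = (1/64)*(1 + 8*13)²/13² - 115*2 = (1/64)*(1/169)*(1 + 104)² - 230 = (1/64)*(1/169)*105² - 230 = (1/64)*(1/169)*11025 - 230 = 11025/10816 - 230 = -2476655/10816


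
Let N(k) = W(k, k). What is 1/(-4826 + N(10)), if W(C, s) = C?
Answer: -1/4816 ≈ -0.00020764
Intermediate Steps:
N(k) = k
1/(-4826 + N(10)) = 1/(-4826 + 10) = 1/(-4816) = -1/4816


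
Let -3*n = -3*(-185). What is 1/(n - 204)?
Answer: -1/389 ≈ -0.0025707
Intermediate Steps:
n = -185 (n = -(-1)*(-185) = -⅓*555 = -185)
1/(n - 204) = 1/(-185 - 204) = 1/(-389) = -1/389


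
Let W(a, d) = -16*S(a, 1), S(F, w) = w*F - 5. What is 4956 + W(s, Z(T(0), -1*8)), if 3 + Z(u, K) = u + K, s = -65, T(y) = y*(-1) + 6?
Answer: 6076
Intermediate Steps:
S(F, w) = -5 + F*w (S(F, w) = F*w - 5 = -5 + F*w)
T(y) = 6 - y (T(y) = -y + 6 = 6 - y)
Z(u, K) = -3 + K + u (Z(u, K) = -3 + (u + K) = -3 + (K + u) = -3 + K + u)
W(a, d) = 80 - 16*a (W(a, d) = -16*(-5 + a*1) = -16*(-5 + a) = 80 - 16*a)
4956 + W(s, Z(T(0), -1*8)) = 4956 + (80 - 16*(-65)) = 4956 + (80 + 1040) = 4956 + 1120 = 6076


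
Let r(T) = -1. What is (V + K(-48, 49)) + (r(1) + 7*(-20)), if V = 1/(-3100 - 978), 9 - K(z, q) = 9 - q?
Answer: -375177/4078 ≈ -92.000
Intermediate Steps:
K(z, q) = q (K(z, q) = 9 - (9 - q) = 9 + (-9 + q) = q)
V = -1/4078 (V = 1/(-4078) = -1/4078 ≈ -0.00024522)
(V + K(-48, 49)) + (r(1) + 7*(-20)) = (-1/4078 + 49) + (-1 + 7*(-20)) = 199821/4078 + (-1 - 140) = 199821/4078 - 141 = -375177/4078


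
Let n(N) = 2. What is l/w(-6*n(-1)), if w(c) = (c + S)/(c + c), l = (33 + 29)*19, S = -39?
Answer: 9424/17 ≈ 554.35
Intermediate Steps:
l = 1178 (l = 62*19 = 1178)
w(c) = (-39 + c)/(2*c) (w(c) = (c - 39)/(c + c) = (-39 + c)/((2*c)) = (-39 + c)*(1/(2*c)) = (-39 + c)/(2*c))
l/w(-6*n(-1)) = 1178/(((-39 - 6*2)/(2*((-6*2))))) = 1178/(((1/2)*(-39 - 12)/(-12))) = 1178/(((1/2)*(-1/12)*(-51))) = 1178/(17/8) = 1178*(8/17) = 9424/17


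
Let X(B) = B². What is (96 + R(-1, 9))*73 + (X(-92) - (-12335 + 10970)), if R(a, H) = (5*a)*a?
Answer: 17202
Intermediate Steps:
R(a, H) = 5*a²
(96 + R(-1, 9))*73 + (X(-92) - (-12335 + 10970)) = (96 + 5*(-1)²)*73 + ((-92)² - (-12335 + 10970)) = (96 + 5*1)*73 + (8464 - 1*(-1365)) = (96 + 5)*73 + (8464 + 1365) = 101*73 + 9829 = 7373 + 9829 = 17202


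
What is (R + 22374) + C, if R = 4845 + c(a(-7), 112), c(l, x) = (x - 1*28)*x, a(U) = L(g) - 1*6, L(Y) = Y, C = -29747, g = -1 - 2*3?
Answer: 6880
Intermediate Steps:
g = -7 (g = -1 - 6 = -7)
a(U) = -13 (a(U) = -7 - 1*6 = -7 - 6 = -13)
c(l, x) = x*(-28 + x) (c(l, x) = (x - 28)*x = (-28 + x)*x = x*(-28 + x))
R = 14253 (R = 4845 + 112*(-28 + 112) = 4845 + 112*84 = 4845 + 9408 = 14253)
(R + 22374) + C = (14253 + 22374) - 29747 = 36627 - 29747 = 6880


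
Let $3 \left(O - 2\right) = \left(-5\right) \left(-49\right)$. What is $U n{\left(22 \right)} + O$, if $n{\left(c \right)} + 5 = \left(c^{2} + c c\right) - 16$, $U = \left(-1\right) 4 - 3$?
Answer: $- \frac{19636}{3} \approx -6545.3$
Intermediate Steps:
$O = \frac{251}{3}$ ($O = 2 + \frac{\left(-5\right) \left(-49\right)}{3} = 2 + \frac{1}{3} \cdot 245 = 2 + \frac{245}{3} = \frac{251}{3} \approx 83.667$)
$U = -7$ ($U = -4 - 3 = -7$)
$n{\left(c \right)} = -21 + 2 c^{2}$ ($n{\left(c \right)} = -5 - \left(16 - c^{2} - c c\right) = -5 + \left(\left(c^{2} + c^{2}\right) - 16\right) = -5 + \left(2 c^{2} - 16\right) = -5 + \left(-16 + 2 c^{2}\right) = -21 + 2 c^{2}$)
$U n{\left(22 \right)} + O = - 7 \left(-21 + 2 \cdot 22^{2}\right) + \frac{251}{3} = - 7 \left(-21 + 2 \cdot 484\right) + \frac{251}{3} = - 7 \left(-21 + 968\right) + \frac{251}{3} = \left(-7\right) 947 + \frac{251}{3} = -6629 + \frac{251}{3} = - \frac{19636}{3}$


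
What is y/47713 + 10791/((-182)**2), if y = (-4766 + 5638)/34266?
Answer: 8821298993803/27077771243796 ≈ 0.32578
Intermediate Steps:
y = 436/17133 (y = 872*(1/34266) = 436/17133 ≈ 0.025448)
y/47713 + 10791/((-182)**2) = (436/17133)/47713 + 10791/((-182)**2) = (436/17133)*(1/47713) + 10791/33124 = 436/817466829 + 10791*(1/33124) = 436/817466829 + 10791/33124 = 8821298993803/27077771243796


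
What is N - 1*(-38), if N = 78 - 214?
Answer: -98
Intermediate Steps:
N = -136
N - 1*(-38) = -136 - 1*(-38) = -136 + 38 = -98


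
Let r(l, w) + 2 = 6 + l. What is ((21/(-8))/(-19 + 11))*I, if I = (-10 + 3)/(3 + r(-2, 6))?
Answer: -147/320 ≈ -0.45937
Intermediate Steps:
r(l, w) = 4 + l (r(l, w) = -2 + (6 + l) = 4 + l)
I = -7/5 (I = (-10 + 3)/(3 + (4 - 2)) = -7/(3 + 2) = -7/5 ≈ -1.4000)
((21/(-8))/(-19 + 11))*I = ((21/(-8))/(-19 + 11))*(-7/5) = ((21*(-⅛))/(-8))*(-7/5) = -21/8*(-⅛)*(-7/5) = (21/64)*(-7/5) = -147/320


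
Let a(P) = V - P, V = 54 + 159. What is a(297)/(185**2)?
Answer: -84/34225 ≈ -0.0024543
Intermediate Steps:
V = 213
a(P) = 213 - P
a(297)/(185**2) = (213 - 1*297)/(185**2) = (213 - 297)/34225 = -84*1/34225 = -84/34225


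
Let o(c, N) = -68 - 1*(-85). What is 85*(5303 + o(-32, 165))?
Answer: 452200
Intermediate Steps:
o(c, N) = 17 (o(c, N) = -68 + 85 = 17)
85*(5303 + o(-32, 165)) = 85*(5303 + 17) = 85*5320 = 452200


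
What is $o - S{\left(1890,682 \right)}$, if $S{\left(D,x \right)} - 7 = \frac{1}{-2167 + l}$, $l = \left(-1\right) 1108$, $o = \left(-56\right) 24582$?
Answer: $- \frac{4508361724}{3275} \approx -1.3766 \cdot 10^{6}$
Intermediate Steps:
$o = -1376592$
$l = -1108$
$S{\left(D,x \right)} = \frac{22924}{3275}$ ($S{\left(D,x \right)} = 7 + \frac{1}{-2167 - 1108} = 7 + \frac{1}{-3275} = 7 - \frac{1}{3275} = \frac{22924}{3275}$)
$o - S{\left(1890,682 \right)} = -1376592 - \frac{22924}{3275} = - \frac{4508361724}{3275}$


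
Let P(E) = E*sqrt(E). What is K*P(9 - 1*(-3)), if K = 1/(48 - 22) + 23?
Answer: 7188*sqrt(3)/13 ≈ 957.69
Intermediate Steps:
P(E) = E**(3/2)
K = 599/26 (K = 1/26 + 23 = 599/26 ≈ 23.038)
K*P(9 - 1*(-3)) = 599*(9 - 1*(-3))**(3/2)/26 = 599*(9 + 3)**(3/2)/26 = 599*12**(3/2)/26 = 599*(24*sqrt(3))/26 = 7188*sqrt(3)/13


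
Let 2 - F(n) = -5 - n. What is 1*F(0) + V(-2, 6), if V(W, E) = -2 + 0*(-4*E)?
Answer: 5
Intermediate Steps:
V(W, E) = -2 (V(W, E) = -2 + 0 = -2)
F(n) = 7 + n (F(n) = 2 - (-5 - n) = 2 + (5 + n) = 7 + n)
1*F(0) + V(-2, 6) = 1*(7 + 0) - 2 = 1*7 - 2 = 7 - 2 = 5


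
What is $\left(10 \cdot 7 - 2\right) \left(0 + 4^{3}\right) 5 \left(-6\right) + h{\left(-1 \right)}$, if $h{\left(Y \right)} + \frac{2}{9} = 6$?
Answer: $- \frac{1174988}{9} \approx -1.3055 \cdot 10^{5}$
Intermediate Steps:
$h{\left(Y \right)} = \frac{52}{9}$ ($h{\left(Y \right)} = - \frac{2}{9} + 6 = \frac{52}{9}$)
$\left(10 \cdot 7 - 2\right) \left(0 + 4^{3}\right) 5 \left(-6\right) + h{\left(-1 \right)} = \left(10 \cdot 7 - 2\right) \left(0 + 4^{3}\right) 5 \left(-6\right) + \frac{52}{9} = \left(70 - 2\right) \left(0 + 64\right) 5 \left(-6\right) + \frac{52}{9} = 68 \cdot 64 \cdot 5 \left(-6\right) + \frac{52}{9} = 68 \cdot 320 \left(-6\right) + \frac{52}{9} = 68 \left(-1920\right) + \frac{52}{9} = -130560 + \frac{52}{9} = - \frac{1174988}{9}$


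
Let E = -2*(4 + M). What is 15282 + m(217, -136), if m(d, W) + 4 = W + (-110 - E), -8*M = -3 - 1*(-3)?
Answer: 15040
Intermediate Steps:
M = 0 (M = -(-3 - 1*(-3))/8 = -(-3 + 3)/8 = -⅛*0 = 0)
E = -8 (E = -2*(4 + 0) = -2*4 = -8)
m(d, W) = -106 + W (m(d, W) = -4 + (W + (-110 - 1*(-8))) = -4 + (W + (-110 + 8)) = -4 + (W - 102) = -4 + (-102 + W) = -106 + W)
15282 + m(217, -136) = 15282 + (-106 - 136) = 15282 - 242 = 15040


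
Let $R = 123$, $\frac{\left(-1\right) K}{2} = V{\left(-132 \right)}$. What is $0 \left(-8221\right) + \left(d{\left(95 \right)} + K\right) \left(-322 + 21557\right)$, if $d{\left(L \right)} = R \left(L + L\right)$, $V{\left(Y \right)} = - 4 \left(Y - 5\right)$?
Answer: $472988390$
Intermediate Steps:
$V{\left(Y \right)} = 20 - 4 Y$ ($V{\left(Y \right)} = - 4 \left(-5 + Y\right) = 20 - 4 Y$)
$K = -1096$ ($K = - 2 \left(20 - -528\right) = - 2 \left(20 + 528\right) = \left(-2\right) 548 = -1096$)
$d{\left(L \right)} = 246 L$ ($d{\left(L \right)} = 123 \left(L + L\right) = 123 \cdot 2 L = 246 L$)
$0 \left(-8221\right) + \left(d{\left(95 \right)} + K\right) \left(-322 + 21557\right) = 0 \left(-8221\right) + \left(246 \cdot 95 - 1096\right) \left(-322 + 21557\right) = 0 + \left(23370 - 1096\right) 21235 = 0 + 22274 \cdot 21235 = 0 + 472988390 = 472988390$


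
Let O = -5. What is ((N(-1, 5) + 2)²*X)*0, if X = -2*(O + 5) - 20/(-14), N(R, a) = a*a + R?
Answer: 0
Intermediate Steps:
N(R, a) = R + a² (N(R, a) = a² + R = R + a²)
X = 10/7 (X = -2*(-5 + 5) - 20/(-14) = -2*0 - 20*(-1)/14 = 0 - 1*(-10/7) = 0 + 10/7 = 10/7 ≈ 1.4286)
((N(-1, 5) + 2)²*X)*0 = (((-1 + 5²) + 2)²*(10/7))*0 = (((-1 + 25) + 2)²*(10/7))*0 = ((24 + 2)²*(10/7))*0 = (26²*(10/7))*0 = (676*(10/7))*0 = (6760/7)*0 = 0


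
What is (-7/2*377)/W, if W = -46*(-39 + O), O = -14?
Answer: -2639/4876 ≈ -0.54122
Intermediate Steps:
W = 2438 (W = -46*(-39 - 14) = -46*(-53) = 2438)
(-7/2*377)/W = (-7/2*377)/2438 = (-7*½*377)*(1/2438) = -7/2*377*(1/2438) = -2639/2*1/2438 = -2639/4876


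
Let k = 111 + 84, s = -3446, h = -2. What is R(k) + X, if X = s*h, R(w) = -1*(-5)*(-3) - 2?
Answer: 6875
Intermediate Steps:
k = 195
R(w) = -17 (R(w) = 5*(-3) - 2 = -15 - 2 = -17)
X = 6892 (X = -3446*(-2) = 6892)
R(k) + X = -17 + 6892 = 6875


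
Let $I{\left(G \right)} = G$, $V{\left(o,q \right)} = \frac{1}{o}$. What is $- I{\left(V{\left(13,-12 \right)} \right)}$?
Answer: $- \frac{1}{13} \approx -0.076923$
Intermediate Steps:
$- I{\left(V{\left(13,-12 \right)} \right)} = - \frac{1}{13}$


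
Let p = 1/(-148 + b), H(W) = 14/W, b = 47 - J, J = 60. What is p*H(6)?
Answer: -1/69 ≈ -0.014493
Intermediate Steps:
b = -13 (b = 47 - 1*60 = 47 - 60 = -13)
p = -1/161 (p = 1/(-148 - 13) = 1/(-161) = -1/161 ≈ -0.0062112)
p*H(6) = -2/(23*6) = -1/161*7/3 = -1/69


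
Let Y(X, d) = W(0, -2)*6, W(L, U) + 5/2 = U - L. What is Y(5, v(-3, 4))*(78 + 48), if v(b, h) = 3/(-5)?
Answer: -3402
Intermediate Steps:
W(L, U) = -5/2 + U - L (W(L, U) = -5/2 + (U - L) = -5/2 + U - L)
v(b, h) = -⅗ (v(b, h) = 3*(-⅕) = -⅗)
Y(X, d) = -27 (Y(X, d) = (-5/2 - 2 - 1*0)*6 = (-5/2 - 2 + 0)*6 = -9/2*6 = -27)
Y(5, v(-3, 4))*(78 + 48) = -27*(78 + 48) = -27*126 = -3402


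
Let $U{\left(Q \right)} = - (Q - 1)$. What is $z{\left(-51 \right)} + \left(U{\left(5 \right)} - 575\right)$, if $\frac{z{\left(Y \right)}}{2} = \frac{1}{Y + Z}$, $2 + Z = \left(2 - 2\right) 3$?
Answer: $- \frac{30689}{53} \approx -579.04$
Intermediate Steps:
$Z = -2$ ($Z = -2 + \left(2 - 2\right) 3 = -2 + 0 \cdot 3 = -2 + 0 = -2$)
$U{\left(Q \right)} = 1 - Q$ ($U{\left(Q \right)} = - (-1 + Q) = 1 - Q$)
$z{\left(Y \right)} = \frac{2}{-2 + Y}$ ($z{\left(Y \right)} = \frac{2}{Y - 2} = \frac{2}{-2 + Y}$)
$z{\left(-51 \right)} + \left(U{\left(5 \right)} - 575\right) = \frac{2}{-2 - 51} + \left(\left(1 - 5\right) - 575\right) = \frac{2}{-53} + \left(\left(1 - 5\right) - 575\right) = 2 \left(- \frac{1}{53}\right) - 579 = - \frac{2}{53} - 579 = - \frac{30689}{53}$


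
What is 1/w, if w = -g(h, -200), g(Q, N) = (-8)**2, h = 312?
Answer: -1/64 ≈ -0.015625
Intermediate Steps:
g(Q, N) = 64
w = -64 (w = -1*64 = -64)
1/w = 1/(-64) = -1/64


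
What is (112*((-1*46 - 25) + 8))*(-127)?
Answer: 896112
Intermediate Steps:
(112*((-1*46 - 25) + 8))*(-127) = (112*((-46 - 25) + 8))*(-127) = (112*(-71 + 8))*(-127) = (112*(-63))*(-127) = -7056*(-127) = 896112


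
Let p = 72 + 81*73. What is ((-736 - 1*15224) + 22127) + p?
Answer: 12152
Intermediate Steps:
p = 5985 (p = 72 + 5913 = 5985)
((-736 - 1*15224) + 22127) + p = ((-736 - 1*15224) + 22127) + 5985 = ((-736 - 15224) + 22127) + 5985 = (-15960 + 22127) + 5985 = 6167 + 5985 = 12152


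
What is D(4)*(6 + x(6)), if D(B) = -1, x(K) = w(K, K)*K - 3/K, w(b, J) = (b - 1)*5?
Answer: -311/2 ≈ -155.50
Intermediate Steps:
w(b, J) = -5 + 5*b (w(b, J) = (-1 + b)*5 = -5 + 5*b)
x(K) = -3/K + K*(-5 + 5*K) (x(K) = (-5 + 5*K)*K - 3/K = K*(-5 + 5*K) - 3/K = -3/K + K*(-5 + 5*K))
D(4)*(6 + x(6)) = -(6 + (-3 + 5*6²*(-1 + 6))/6) = -(6 + (-3 + 5*36*5)/6) = -(6 + (-3 + 900)/6) = -(6 + (⅙)*897) = -(6 + 299/2) = -1*311/2 = -311/2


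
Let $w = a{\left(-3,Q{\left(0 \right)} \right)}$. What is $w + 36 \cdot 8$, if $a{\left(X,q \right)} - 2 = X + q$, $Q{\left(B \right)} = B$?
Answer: $287$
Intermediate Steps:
$a{\left(X,q \right)} = 2 + X + q$ ($a{\left(X,q \right)} = 2 + \left(X + q\right) = 2 + X + q$)
$w = -1$ ($w = 2 - 3 + 0 = -1$)
$w + 36 \cdot 8 = -1 + 36 \cdot 8 = -1 + 288 = 287$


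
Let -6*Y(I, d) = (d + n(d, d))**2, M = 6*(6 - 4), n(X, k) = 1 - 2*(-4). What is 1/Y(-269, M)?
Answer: -2/147 ≈ -0.013605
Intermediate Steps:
n(X, k) = 9 (n(X, k) = 1 + 8 = 9)
M = 12 (M = 6*2 = 12)
Y(I, d) = -(9 + d)**2/6 (Y(I, d) = -(d + 9)**2/6 = -(9 + d)**2/6)
1/Y(-269, M) = 1/(-(9 + 12)**2/6) = 1/(-1/6*21**2) = 1/(-1/6*441) = 1/(-147/2) = -2/147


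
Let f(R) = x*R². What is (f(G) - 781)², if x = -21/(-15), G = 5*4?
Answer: 48841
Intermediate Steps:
G = 20
x = 7/5 (x = -21*(-1/15) = 7/5 ≈ 1.4000)
f(R) = 7*R²/5
(f(G) - 781)² = ((7/5)*20² - 781)² = ((7/5)*400 - 781)² = (560 - 781)² = (-221)² = 48841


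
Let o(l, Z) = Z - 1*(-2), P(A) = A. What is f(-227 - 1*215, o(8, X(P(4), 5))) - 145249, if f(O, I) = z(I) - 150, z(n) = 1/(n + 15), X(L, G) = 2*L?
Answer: -3634974/25 ≈ -1.4540e+5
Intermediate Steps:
o(l, Z) = 2 + Z (o(l, Z) = Z + 2 = 2 + Z)
z(n) = 1/(15 + n)
f(O, I) = -150 + 1/(15 + I) (f(O, I) = 1/(15 + I) - 150 = -150 + 1/(15 + I))
f(-227 - 1*215, o(8, X(P(4), 5))) - 145249 = (-2249 - 150*(2 + 2*4))/(15 + (2 + 2*4)) - 145249 = (-2249 - 150*(2 + 8))/(15 + (2 + 8)) - 145249 = (-2249 - 150*10)/(15 + 10) - 145249 = (-2249 - 1500)/25 - 145249 = (1/25)*(-3749) - 145249 = -3749/25 - 145249 = -3634974/25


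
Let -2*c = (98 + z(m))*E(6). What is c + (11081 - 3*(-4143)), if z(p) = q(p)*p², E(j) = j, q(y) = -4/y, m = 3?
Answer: 23252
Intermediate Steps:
z(p) = -4*p (z(p) = (-4/p)*p² = -4*p)
c = -258 (c = -(98 - 4*3)*6/2 = -(98 - 12)*6/2 = -43*6 = -½*516 = -258)
c + (11081 - 3*(-4143)) = -258 + (11081 - 3*(-4143)) = -258 + (11081 - 1*(-12429)) = -258 + (11081 + 12429) = -258 + 23510 = 23252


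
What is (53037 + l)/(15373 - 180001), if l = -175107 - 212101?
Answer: 334171/164628 ≈ 2.0299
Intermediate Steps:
l = -387208
(53037 + l)/(15373 - 180001) = (53037 - 387208)/(15373 - 180001) = -334171/(-164628) = -334171*(-1/164628) = 334171/164628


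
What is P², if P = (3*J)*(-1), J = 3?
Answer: 81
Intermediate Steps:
P = -9 (P = (3*3)*(-1) = 9*(-1) = -9)
P² = (-9)² = 81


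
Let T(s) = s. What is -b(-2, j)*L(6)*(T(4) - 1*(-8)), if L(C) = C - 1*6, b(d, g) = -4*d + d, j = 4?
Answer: 0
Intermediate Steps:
b(d, g) = -3*d
L(C) = -6 + C (L(C) = C - 6 = -6 + C)
-b(-2, j)*L(6)*(T(4) - 1*(-8)) = -(-3*(-2))*(-6 + 6)*(4 - 1*(-8)) = -6*0*(4 + 8) = -0*12 = -1*0 = 0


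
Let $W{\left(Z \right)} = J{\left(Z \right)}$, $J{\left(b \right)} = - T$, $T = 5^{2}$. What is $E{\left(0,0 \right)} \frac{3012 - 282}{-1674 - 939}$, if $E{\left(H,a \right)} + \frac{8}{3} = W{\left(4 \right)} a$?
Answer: $\frac{560}{201} \approx 2.7861$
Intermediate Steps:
$T = 25$
$J{\left(b \right)} = -25$ ($J{\left(b \right)} = \left(-1\right) 25 = -25$)
$W{\left(Z \right)} = -25$
$E{\left(H,a \right)} = - \frac{8}{3} - 25 a$
$E{\left(0,0 \right)} \frac{3012 - 282}{-1674 - 939} = \left(- \frac{8}{3} - 0\right) \frac{3012 - 282}{-1674 - 939} = \left(- \frac{8}{3} + 0\right) \frac{2730}{-2613} = - \frac{8 \cdot 2730 \left(- \frac{1}{2613}\right)}{3} = \left(- \frac{8}{3}\right) \left(- \frac{70}{67}\right) = \frac{560}{201}$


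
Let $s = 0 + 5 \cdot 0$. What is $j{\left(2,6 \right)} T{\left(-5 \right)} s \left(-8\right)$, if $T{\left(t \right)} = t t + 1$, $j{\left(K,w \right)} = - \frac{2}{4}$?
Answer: $0$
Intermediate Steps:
$j{\left(K,w \right)} = - \frac{1}{2}$ ($j{\left(K,w \right)} = \left(-2\right) \frac{1}{4} = - \frac{1}{2}$)
$s = 0$ ($s = 0 + 0 = 0$)
$T{\left(t \right)} = 1 + t^{2}$ ($T{\left(t \right)} = t^{2} + 1 = 1 + t^{2}$)
$j{\left(2,6 \right)} T{\left(-5 \right)} s \left(-8\right) = - \frac{\left(1 + \left(-5\right)^{2}\right) 0}{2} \left(-8\right) = - \frac{\left(1 + 25\right) 0}{2} \left(-8\right) = - \frac{26 \cdot 0}{2} \left(-8\right) = \left(- \frac{1}{2}\right) 0 \left(-8\right) = 0 \left(-8\right) = 0$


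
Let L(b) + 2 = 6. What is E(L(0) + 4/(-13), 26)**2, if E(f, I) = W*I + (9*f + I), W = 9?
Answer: 14531344/169 ≈ 85984.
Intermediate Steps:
L(b) = 4 (L(b) = -2 + 6 = 4)
E(f, I) = 9*f + 10*I (E(f, I) = 9*I + (9*f + I) = 9*I + (I + 9*f) = 9*f + 10*I)
E(L(0) + 4/(-13), 26)**2 = (9*(4 + 4/(-13)) + 10*26)**2 = (9*(4 + 4*(-1/13)) + 260)**2 = (9*(4 - 4/13) + 260)**2 = (9*(48/13) + 260)**2 = (432/13 + 260)**2 = (3812/13)**2 = 14531344/169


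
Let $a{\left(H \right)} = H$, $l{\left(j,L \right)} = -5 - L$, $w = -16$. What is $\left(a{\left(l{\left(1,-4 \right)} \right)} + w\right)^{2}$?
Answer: $289$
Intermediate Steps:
$\left(a{\left(l{\left(1,-4 \right)} \right)} + w\right)^{2} = \left(\left(-5 - -4\right) - 16\right)^{2} = \left(\left(-5 + 4\right) - 16\right)^{2} = \left(-1 - 16\right)^{2} = \left(-17\right)^{2} = 289$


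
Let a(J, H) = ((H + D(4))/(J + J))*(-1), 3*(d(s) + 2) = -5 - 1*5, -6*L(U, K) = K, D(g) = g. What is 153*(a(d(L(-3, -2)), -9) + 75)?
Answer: 364905/32 ≈ 11403.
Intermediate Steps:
L(U, K) = -K/6
d(s) = -16/3 (d(s) = -2 + (-5 - 1*5)/3 = -2 + (-5 - 5)/3 = -2 + (⅓)*(-10) = -2 - 10/3 = -16/3)
a(J, H) = -(4 + H)/(2*J) (a(J, H) = ((H + 4)/(J + J))*(-1) = ((4 + H)/((2*J)))*(-1) = ((4 + H)*(1/(2*J)))*(-1) = ((4 + H)/(2*J))*(-1) = -(4 + H)/(2*J))
153*(a(d(L(-3, -2)), -9) + 75) = 153*((-4 - 1*(-9))/(2*(-16/3)) + 75) = 153*((½)*(-3/16)*(-4 + 9) + 75) = 153*((½)*(-3/16)*5 + 75) = 153*(-15/32 + 75) = 153*(2385/32) = 364905/32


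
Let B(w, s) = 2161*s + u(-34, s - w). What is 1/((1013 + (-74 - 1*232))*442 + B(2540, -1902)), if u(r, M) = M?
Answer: -1/3802170 ≈ -2.6301e-7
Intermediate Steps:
B(w, s) = -w + 2162*s (B(w, s) = 2161*s + (s - w) = -w + 2162*s)
1/((1013 + (-74 - 1*232))*442 + B(2540, -1902)) = 1/((1013 + (-74 - 1*232))*442 + (-1*2540 + 2162*(-1902))) = 1/((1013 + (-74 - 232))*442 + (-2540 - 4112124)) = 1/((1013 - 306)*442 - 4114664) = 1/(707*442 - 4114664) = 1/(312494 - 4114664) = 1/(-3802170) = -1/3802170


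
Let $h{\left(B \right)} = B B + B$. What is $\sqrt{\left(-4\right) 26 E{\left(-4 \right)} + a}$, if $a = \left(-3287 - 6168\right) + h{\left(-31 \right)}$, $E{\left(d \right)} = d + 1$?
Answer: $i \sqrt{8213} \approx 90.626 i$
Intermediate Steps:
$h{\left(B \right)} = B + B^{2}$ ($h{\left(B \right)} = B^{2} + B = B + B^{2}$)
$E{\left(d \right)} = 1 + d$
$a = -8525$ ($a = \left(-3287 - 6168\right) - 31 \left(1 - 31\right) = -9455 - -930 = -9455 + 930 = -8525$)
$\sqrt{\left(-4\right) 26 E{\left(-4 \right)} + a} = \sqrt{\left(-4\right) 26 \left(1 - 4\right) - 8525} = \sqrt{\left(-104\right) \left(-3\right) - 8525} = \sqrt{312 - 8525} = \sqrt{-8213} = i \sqrt{8213}$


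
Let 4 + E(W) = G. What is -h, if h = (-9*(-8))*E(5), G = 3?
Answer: 72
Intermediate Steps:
E(W) = -1 (E(W) = -4 + 3 = -1)
h = -72 (h = -9*(-8)*(-1) = 72*(-1) = -72)
-h = -1*(-72) = 72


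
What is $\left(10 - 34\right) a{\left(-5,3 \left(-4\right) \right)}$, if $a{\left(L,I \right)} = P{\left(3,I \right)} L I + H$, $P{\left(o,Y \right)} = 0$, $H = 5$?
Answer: $-120$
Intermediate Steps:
$a{\left(L,I \right)} = 5$ ($a{\left(L,I \right)} = 0 L I + 5 = 0 I + 5 = 0 + 5 = 5$)
$\left(10 - 34\right) a{\left(-5,3 \left(-4\right) \right)} = \left(10 - 34\right) 5 = \left(-24\right) 5 = -120$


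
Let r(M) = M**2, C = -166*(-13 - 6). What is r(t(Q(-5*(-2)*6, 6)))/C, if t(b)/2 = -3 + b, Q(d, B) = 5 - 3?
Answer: 2/1577 ≈ 0.0012682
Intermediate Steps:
Q(d, B) = 2
C = 3154 (C = -166*(-19) = 3154)
t(b) = -6 + 2*b (t(b) = 2*(-3 + b) = -6 + 2*b)
r(t(Q(-5*(-2)*6, 6)))/C = (-6 + 2*2)**2/3154 = (-6 + 4)**2*(1/3154) = (-2)**2*(1/3154) = 4*(1/3154) = 2/1577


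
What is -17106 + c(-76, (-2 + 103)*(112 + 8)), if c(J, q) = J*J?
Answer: -11330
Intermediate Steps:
c(J, q) = J²
-17106 + c(-76, (-2 + 103)*(112 + 8)) = -17106 + (-76)² = -17106 + 5776 = -11330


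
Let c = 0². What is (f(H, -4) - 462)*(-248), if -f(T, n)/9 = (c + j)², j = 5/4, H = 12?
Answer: 236127/2 ≈ 1.1806e+5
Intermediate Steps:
c = 0
j = 5/4 (j = 5*(¼) = 5/4 ≈ 1.2500)
f(T, n) = -225/16 (f(T, n) = -9*(0 + 5/4)² = -9*(5/4)² = -9*25/16 = -225/16)
(f(H, -4) - 462)*(-248) = (-225/16 - 462)*(-248) = -7617/16*(-248) = 236127/2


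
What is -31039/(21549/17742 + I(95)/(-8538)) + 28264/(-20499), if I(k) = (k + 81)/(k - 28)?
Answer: -1076331620287055270/42104592945723 ≈ -25563.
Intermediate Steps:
I(k) = (81 + k)/(-28 + k)
-31039/(21549/17742 + I(95)/(-8538)) + 28264/(-20499) = -31039/(21549/17742 + ((81 + 95)/(-28 + 95))/(-8538)) + 28264/(-20499) = -31039/(21549*(1/17742) + (176/67)*(-1/8538)) + 28264*(-1/20499) = -31039/(7183/5914 + ((1/67)*176)*(-1/8538)) - 28264/20499 = -31039/(7183/5914 + (176/67)*(-1/8538)) - 28264/20499 = -31039/(7183/5914 - 88/286023) - 28264/20499 = -31039/2053982777/1691540022 - 28264/20499 = -31039*1691540022/2053982777 - 28264/20499 = -52503710742858/2053982777 - 28264/20499 = -1076331620287055270/42104592945723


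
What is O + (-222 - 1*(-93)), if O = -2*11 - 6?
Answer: -157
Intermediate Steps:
O = -28 (O = -22 - 6 = -28)
O + (-222 - 1*(-93)) = -28 + (-222 - 1*(-93)) = -28 + (-222 + 93) = -28 - 129 = -157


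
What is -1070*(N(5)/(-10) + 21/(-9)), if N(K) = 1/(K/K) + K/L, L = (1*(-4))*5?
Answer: 30923/12 ≈ 2576.9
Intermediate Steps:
L = -20 (L = -4*5 = -20)
N(K) = 1 - K/20 (N(K) = 1/(K/K) + K/(-20) = 1/1 + K*(-1/20) = 1*1 - K/20 = 1 - K/20)
-1070*(N(5)/(-10) + 21/(-9)) = -1070*((1 - 1/20*5)/(-10) + 21/(-9)) = -1070*((1 - 1/4)*(-1/10) + 21*(-1/9)) = -1070*((3/4)*(-1/10) - 7/3) = -1070*(-3/40 - 7/3) = -1070*(-289/120) = 30923/12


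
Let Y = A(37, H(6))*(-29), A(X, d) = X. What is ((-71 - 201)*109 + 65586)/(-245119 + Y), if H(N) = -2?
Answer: -17969/123096 ≈ -0.14598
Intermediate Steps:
Y = -1073 (Y = 37*(-29) = -1073)
((-71 - 201)*109 + 65586)/(-245119 + Y) = ((-71 - 201)*109 + 65586)/(-245119 - 1073) = (-272*109 + 65586)/(-246192) = (-29648 + 65586)*(-1/246192) = 35938*(-1/246192) = -17969/123096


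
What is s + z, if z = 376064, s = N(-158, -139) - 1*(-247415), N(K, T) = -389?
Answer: 623090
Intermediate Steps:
s = 247026 (s = -389 - 1*(-247415) = -389 + 247415 = 247026)
s + z = 247026 + 376064 = 623090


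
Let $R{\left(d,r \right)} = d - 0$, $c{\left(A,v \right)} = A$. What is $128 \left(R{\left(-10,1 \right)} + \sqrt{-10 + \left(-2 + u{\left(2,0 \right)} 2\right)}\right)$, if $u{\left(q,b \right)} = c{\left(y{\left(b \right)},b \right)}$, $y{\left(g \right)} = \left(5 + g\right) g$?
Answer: $-1280 + 256 i \sqrt{3} \approx -1280.0 + 443.4 i$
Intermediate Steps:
$y{\left(g \right)} = g \left(5 + g\right)$
$u{\left(q,b \right)} = b \left(5 + b\right)$
$R{\left(d,r \right)} = d$ ($R{\left(d,r \right)} = d + 0 = d$)
$128 \left(R{\left(-10,1 \right)} + \sqrt{-10 + \left(-2 + u{\left(2,0 \right)} 2\right)}\right) = 128 \left(-10 + \sqrt{-10 - \left(2 - 0 \left(5 + 0\right) 2\right)}\right) = 128 \left(-10 + \sqrt{-10 - \left(2 - 0 \cdot 5 \cdot 2\right)}\right) = 128 \left(-10 + \sqrt{-10 + \left(-2 + 0 \cdot 2\right)}\right) = 128 \left(-10 + \sqrt{-10 + \left(-2 + 0\right)}\right) = 128 \left(-10 + \sqrt{-10 - 2}\right) = 128 \left(-10 + \sqrt{-12}\right) = 128 \left(-10 + 2 i \sqrt{3}\right) = -1280 + 256 i \sqrt{3}$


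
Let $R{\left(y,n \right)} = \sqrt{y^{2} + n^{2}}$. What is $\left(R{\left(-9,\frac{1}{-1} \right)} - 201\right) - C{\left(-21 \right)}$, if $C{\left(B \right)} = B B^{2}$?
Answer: $9060 + \sqrt{82} \approx 9069.1$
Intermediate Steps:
$C{\left(B \right)} = B^{3}$
$R{\left(y,n \right)} = \sqrt{n^{2} + y^{2}}$
$\left(R{\left(-9,\frac{1}{-1} \right)} - 201\right) - C{\left(-21 \right)} = \left(\sqrt{\left(\frac{1}{-1}\right)^{2} + \left(-9\right)^{2}} - 201\right) - \left(-21\right)^{3} = \left(\sqrt{\left(-1\right)^{2} + 81} - 201\right) - -9261 = \left(\sqrt{1 + 81} - 201\right) + 9261 = \left(\sqrt{82} - 201\right) + 9261 = \left(-201 + \sqrt{82}\right) + 9261 = 9060 + \sqrt{82}$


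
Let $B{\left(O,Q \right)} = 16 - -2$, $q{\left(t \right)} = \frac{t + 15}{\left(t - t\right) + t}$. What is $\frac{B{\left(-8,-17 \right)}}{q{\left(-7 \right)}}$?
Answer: $- \frac{63}{4} \approx -15.75$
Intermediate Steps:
$q{\left(t \right)} = \frac{15 + t}{t}$ ($q{\left(t \right)} = \frac{15 + t}{0 + t} = \frac{15 + t}{t}$)
$B{\left(O,Q \right)} = 18$ ($B{\left(O,Q \right)} = 16 + 2 = 18$)
$\frac{B{\left(-8,-17 \right)}}{q{\left(-7 \right)}} = \frac{18}{\frac{1}{-7} \left(15 - 7\right)} = \frac{18}{\left(- \frac{1}{7}\right) 8} = \frac{18}{- \frac{8}{7}} = 18 \left(- \frac{7}{8}\right) = - \frac{63}{4}$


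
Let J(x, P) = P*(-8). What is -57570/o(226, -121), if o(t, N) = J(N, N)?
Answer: -28785/484 ≈ -59.473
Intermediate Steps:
J(x, P) = -8*P
o(t, N) = -8*N
-57570/o(226, -121) = -57570/((-8*(-121))) = -57570/968 = -57570*1/968 = -28785/484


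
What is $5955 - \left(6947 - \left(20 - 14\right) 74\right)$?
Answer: $-548$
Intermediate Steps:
$5955 - \left(6947 - \left(20 - 14\right) 74\right) = 5955 + \left(6 \cdot 74 - 6947\right) = 5955 + \left(444 - 6947\right) = 5955 - 6503 = -548$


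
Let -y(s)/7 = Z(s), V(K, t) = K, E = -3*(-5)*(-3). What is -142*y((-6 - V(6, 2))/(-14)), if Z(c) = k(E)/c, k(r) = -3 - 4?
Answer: -24353/3 ≈ -8117.7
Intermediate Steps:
E = -45 (E = 15*(-3) = -45)
k(r) = -7
Z(c) = -7/c
y(s) = 49/s (y(s) = -(-49)/s = 49/s)
-142*y((-6 - V(6, 2))/(-14)) = -6958/((-6 - 1*6)/(-14)) = -6958/((-6 - 6)*(-1/14)) = -6958/((-12*(-1/14))) = -6958/6/7 = -6958*7/6 = -142*343/6 = -24353/3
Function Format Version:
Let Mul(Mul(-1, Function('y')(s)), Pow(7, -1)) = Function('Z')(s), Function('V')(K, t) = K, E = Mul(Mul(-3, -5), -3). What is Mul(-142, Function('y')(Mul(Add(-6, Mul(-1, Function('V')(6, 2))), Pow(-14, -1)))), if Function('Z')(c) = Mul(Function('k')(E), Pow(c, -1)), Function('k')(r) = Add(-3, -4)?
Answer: Rational(-24353, 3) ≈ -8117.7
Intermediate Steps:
E = -45 (E = Mul(15, -3) = -45)
Function('k')(r) = -7
Function('Z')(c) = Mul(-7, Pow(c, -1))
Function('y')(s) = Mul(49, Pow(s, -1)) (Function('y')(s) = Mul(-7, Mul(-7, Pow(s, -1))) = Mul(49, Pow(s, -1)))
Mul(-142, Function('y')(Mul(Add(-6, Mul(-1, Function('V')(6, 2))), Pow(-14, -1)))) = Mul(-142, Mul(49, Pow(Mul(Add(-6, Mul(-1, 6)), Pow(-14, -1)), -1))) = Mul(-142, Mul(49, Pow(Mul(Add(-6, -6), Rational(-1, 14)), -1))) = Mul(-142, Mul(49, Pow(Mul(-12, Rational(-1, 14)), -1))) = Mul(-142, Mul(49, Pow(Rational(6, 7), -1))) = Mul(-142, Mul(49, Rational(7, 6))) = Mul(-142, Rational(343, 6)) = Rational(-24353, 3)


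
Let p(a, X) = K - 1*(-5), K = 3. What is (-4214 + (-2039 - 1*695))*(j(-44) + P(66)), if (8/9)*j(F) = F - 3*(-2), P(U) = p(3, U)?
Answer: 241443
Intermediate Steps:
p(a, X) = 8 (p(a, X) = 3 - 1*(-5) = 3 + 5 = 8)
P(U) = 8
j(F) = 27/4 + 9*F/8 (j(F) = 9*(F - 3*(-2))/8 = 9*(F + 6)/8 = 9*(6 + F)/8 = 27/4 + 9*F/8)
(-4214 + (-2039 - 1*695))*(j(-44) + P(66)) = (-4214 + (-2039 - 1*695))*((27/4 + (9/8)*(-44)) + 8) = (-4214 + (-2039 - 695))*((27/4 - 99/2) + 8) = (-4214 - 2734)*(-171/4 + 8) = -6948*(-139/4) = 241443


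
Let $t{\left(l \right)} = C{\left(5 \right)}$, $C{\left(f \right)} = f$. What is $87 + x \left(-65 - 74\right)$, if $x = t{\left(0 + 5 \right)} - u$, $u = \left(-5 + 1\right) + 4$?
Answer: $-608$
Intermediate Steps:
$u = 0$ ($u = -4 + 4 = 0$)
$t{\left(l \right)} = 5$
$x = 5$ ($x = 5 - 0 = 5 + 0 = 5$)
$87 + x \left(-65 - 74\right) = 87 + 5 \left(-65 - 74\right) = 87 + 5 \left(-139\right) = 87 - 695 = -608$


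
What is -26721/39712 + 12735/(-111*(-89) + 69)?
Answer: 19992651/32921248 ≈ 0.60729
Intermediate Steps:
-26721/39712 + 12735/(-111*(-89) + 69) = -26721*1/39712 + 12735/(9879 + 69) = -26721/39712 + 12735/9948 = -26721/39712 + 12735*(1/9948) = -26721/39712 + 4245/3316 = 19992651/32921248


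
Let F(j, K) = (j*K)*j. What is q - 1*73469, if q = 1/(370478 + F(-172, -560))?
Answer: -1189945213579/16196562 ≈ -73469.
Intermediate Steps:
F(j, K) = K*j² (F(j, K) = (K*j)*j = K*j²)
q = -1/16196562 (q = 1/(370478 - 560*(-172)²) = 1/(370478 - 560*29584) = 1/(370478 - 16567040) = 1/(-16196562) = -1/16196562 ≈ -6.1742e-8)
q - 1*73469 = -1/16196562 - 1*73469 = -1/16196562 - 73469 = -1189945213579/16196562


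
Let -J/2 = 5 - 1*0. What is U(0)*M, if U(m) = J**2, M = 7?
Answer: 700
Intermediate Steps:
J = -10 (J = -2*(5 - 1*0) = -2*(5 + 0) = -2*5 = -10)
U(m) = 100 (U(m) = (-10)**2 = 100)
U(0)*M = 100*7 = 700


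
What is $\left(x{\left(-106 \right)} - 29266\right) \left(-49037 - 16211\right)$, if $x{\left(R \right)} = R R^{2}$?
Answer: $79620959936$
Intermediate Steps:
$x{\left(R \right)} = R^{3}$
$\left(x{\left(-106 \right)} - 29266\right) \left(-49037 - 16211\right) = \left(\left(-106\right)^{3} - 29266\right) \left(-49037 - 16211\right) = \left(-1191016 - 29266\right) \left(-65248\right) = \left(-1220282\right) \left(-65248\right) = 79620959936$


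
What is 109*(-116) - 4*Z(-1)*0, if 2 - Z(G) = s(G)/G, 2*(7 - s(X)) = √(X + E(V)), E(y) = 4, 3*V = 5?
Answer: -12644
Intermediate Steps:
V = 5/3 (V = (⅓)*5 = 5/3 ≈ 1.6667)
s(X) = 7 - √(4 + X)/2 (s(X) = 7 - √(X + 4)/2 = 7 - √(4 + X)/2)
Z(G) = 2 - (7 - √(4 + G)/2)/G
109*(-116) - 4*Z(-1)*0 = 109*(-116) - 2*(-14 + √(4 - 1) + 4*(-1))/(-1)*0 = -12644 - 2*(-1)*(-14 + √3 - 4)*0 = -12644 - 2*(-1)*(-18 + √3)*0 = -12644 - 4*(9 - √3/2)*0 = -12644 + (-36 + 2*√3)*0 = -12644 + 0 = -12644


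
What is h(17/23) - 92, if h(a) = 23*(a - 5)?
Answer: -190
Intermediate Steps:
h(a) = -115 + 23*a (h(a) = 23*(-5 + a) = -115 + 23*a)
h(17/23) - 92 = (-115 + 23*(17/23)) - 92 = (-115 + 17) - 92 = -98 - 92 = -190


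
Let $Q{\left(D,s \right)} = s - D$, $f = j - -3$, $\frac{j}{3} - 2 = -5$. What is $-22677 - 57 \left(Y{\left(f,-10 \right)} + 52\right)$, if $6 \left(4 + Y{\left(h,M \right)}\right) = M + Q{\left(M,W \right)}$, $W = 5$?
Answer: $- \frac{50921}{2} \approx -25461.0$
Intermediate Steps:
$j = -9$ ($j = 6 + 3 \left(-5\right) = 6 - 15 = -9$)
$f = -6$ ($f = -9 - -3 = -9 + 3 = -6$)
$Y{\left(h,M \right)} = - \frac{19}{6}$ ($Y{\left(h,M \right)} = -4 + \frac{M - \left(-5 + M\right)}{6} = -4 + \frac{1}{6} \cdot 5 = -4 + \frac{5}{6} = - \frac{19}{6}$)
$-22677 - 57 \left(Y{\left(f,-10 \right)} + 52\right) = -22677 - 57 \left(- \frac{19}{6} + 52\right) = -22677 - \frac{5567}{2} = - \frac{50921}{2}$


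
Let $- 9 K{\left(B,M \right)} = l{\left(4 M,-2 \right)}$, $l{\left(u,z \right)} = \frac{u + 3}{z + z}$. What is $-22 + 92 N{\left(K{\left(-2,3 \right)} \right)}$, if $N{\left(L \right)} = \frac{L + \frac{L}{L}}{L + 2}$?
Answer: $\frac{926}{29} \approx 31.931$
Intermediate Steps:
$l{\left(u,z \right)} = \frac{3 + u}{2 z}$
$K{\left(B,M \right)} = \frac{1}{12} + \frac{M}{9}$ ($K{\left(B,M \right)} = - \frac{\frac{1}{2} \frac{1}{-2} \left(3 + 4 M\right)}{9} = - \frac{\frac{1}{2} \left(- \frac{1}{2}\right) \left(3 + 4 M\right)}{9} = - \frac{- \frac{3}{4} - M}{9} = \frac{1}{12} + \frac{M}{9}$)
$N{\left(L \right)} = \frac{1 + L}{2 + L}$ ($N{\left(L \right)} = \frac{L + 1}{2 + L} = \frac{1 + L}{2 + L}$)
$-22 + 92 N{\left(K{\left(-2,3 \right)} \right)} = -22 + 92 \frac{1 + \left(\frac{1}{12} + \frac{1}{9} \cdot 3\right)}{2 + \left(\frac{1}{12} + \frac{1}{9} \cdot 3\right)} = -22 + 92 \frac{1 + \left(\frac{1}{12} + \frac{1}{3}\right)}{2 + \left(\frac{1}{12} + \frac{1}{3}\right)} = -22 + 92 \frac{1 + \frac{5}{12}}{2 + \frac{5}{12}} = -22 + 92 \frac{1}{\frac{29}{12}} \cdot \frac{17}{12} = -22 + 92 \cdot \frac{12}{29} \cdot \frac{17}{12} = -22 + 92 \cdot \frac{17}{29} = -22 + \frac{1564}{29} = \frac{926}{29}$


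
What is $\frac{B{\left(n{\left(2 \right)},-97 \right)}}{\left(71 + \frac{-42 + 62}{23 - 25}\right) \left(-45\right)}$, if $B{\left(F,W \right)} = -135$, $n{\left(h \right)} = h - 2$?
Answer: $\frac{3}{61} \approx 0.04918$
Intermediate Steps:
$n{\left(h \right)} = -2 + h$
$\frac{B{\left(n{\left(2 \right)},-97 \right)}}{\left(71 + \frac{-42 + 62}{23 - 25}\right) \left(-45\right)} = - \frac{135}{\left(71 + \frac{-42 + 62}{23 - 25}\right) \left(-45\right)} = - \frac{135}{\left(71 + \frac{20}{-2}\right) \left(-45\right)} = - \frac{135}{\left(71 + 20 \left(- \frac{1}{2}\right)\right) \left(-45\right)} = - \frac{135}{\left(71 - 10\right) \left(-45\right)} = - \frac{135}{61 \left(-45\right)} = - \frac{135}{-2745} = \left(-135\right) \left(- \frac{1}{2745}\right) = \frac{3}{61}$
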